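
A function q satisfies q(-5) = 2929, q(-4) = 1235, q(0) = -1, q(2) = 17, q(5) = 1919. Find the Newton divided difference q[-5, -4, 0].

q[-5,-4] = (1235 - 2929) / (-4 - (-5)) = -1694
q[-4,0] = (-1 - 1235) / (0 - (-4)) = -309
q[-5,-4,0] = (-309 - (-1694)) / (0 - (-5)) = 277

277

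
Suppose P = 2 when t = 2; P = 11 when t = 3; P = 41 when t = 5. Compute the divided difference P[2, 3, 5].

P[2,3] = (11 - 2) / (3 - 2) = 9
P[3,5] = (41 - 11) / (5 - 3) = 15
P[2,3,5] = (15 - 9) / (5 - 2) = 2

2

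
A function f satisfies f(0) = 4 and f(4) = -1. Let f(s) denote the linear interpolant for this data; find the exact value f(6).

L_0(6) = (2)/[(-4)] = -1/2
L_1(6) = (6)/[(4)] = 3/2
Sum: 4·(-1/2) + (-1)·(3/2) = -7/2

-7/2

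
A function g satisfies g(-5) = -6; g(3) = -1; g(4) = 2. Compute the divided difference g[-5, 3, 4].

19/72

g[-5,3] = (-1 - (-6)) / (3 - (-5)) = 5/8
g[3,4] = (2 - (-1)) / (4 - 3) = 3
g[-5,3,4] = (3 - 5/8) / (4 - (-5)) = 19/72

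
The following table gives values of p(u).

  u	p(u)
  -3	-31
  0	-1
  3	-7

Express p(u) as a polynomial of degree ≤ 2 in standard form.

Build the Lagrange basis polynomials:
L_0(u) = u(u - 3) / [18] = (1/18)u^2 - (1/6)u
L_1(u) = (u + 3)(u - 3) / [-9] = -(1/9)u^2 + 1
L_2(u) = (u + 3)u / [18] = (1/18)u^2 + (1/6)u
p(u) = (-31)·L_0 + (-1)·L_1 + (-7)·L_2
  (-31)·L_0(u) = -(31/18)u^2 + (31/6)u
  (-1)·L_1(u) = (1/9)u^2 - 1
  (-7)·L_2(u) = -(7/18)u^2 - (7/6)u
Adding term by term: -2u^2 + 4u - 1

p(u) = -2u^2 + 4u - 1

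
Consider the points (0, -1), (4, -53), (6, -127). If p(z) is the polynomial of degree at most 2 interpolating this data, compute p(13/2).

Evaluate each Lagrange basis at z = 13/2:
L_0(13/2) = (5/2)·(1/2)/[(-4)·(-6)] = 5/96
L_1(13/2) = (13/2)·(1/2)/[(4)·(-2)] = -13/32
L_2(13/2) = (13/2)·(5/2)/[(6)·(2)] = 65/48
Sum: (-1)·(5/96) + (-53)·(-13/32) + (-127)·(65/48) = -301/2

-301/2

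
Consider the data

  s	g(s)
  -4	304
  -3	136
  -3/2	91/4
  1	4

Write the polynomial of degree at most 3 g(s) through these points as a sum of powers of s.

g(s) = -4s^3 + 3s^2 + s + 4

Newton's divided differences:
g[-4,-3] = (136 - 304) / (-3 - (-4)) = -168
g[-3,-3/2] = (91/4 - 136) / (-3/2 - (-3)) = -151/2
g[-3/2,1] = (4 - 91/4) / (1 - (-3/2)) = -15/2
g[-4,-3,-3/2] = (-151/2 - (-168)) / (-3/2 - (-4)) = 37
g[-3,-3/2,1] = (-15/2 - (-151/2)) / (1 - (-3)) = 17
g[-4,-3,-3/2,1] = (17 - 37) / (1 - (-4)) = -4
g(s) = 304 + (-168)·(s + 4) + 37·(s + 4)(s + 3) + (-4)·(s + 4)(s + 3)(s + 3/2)
Expanding: g(s) = -4s^3 + 3s^2 + s + 4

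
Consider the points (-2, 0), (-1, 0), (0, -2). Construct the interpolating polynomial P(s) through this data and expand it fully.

P(s) = -s^2 - 3s - 2

Build the Lagrange basis polynomials:
L_0(s) = (s + 1)s / [2] = (1/2)s^2 + (1/2)s
L_1(s) = (s + 2)s / [-1] = -s^2 - 2s
L_2(s) = (s + 2)(s + 1) / [2] = (1/2)s^2 + (3/2)s + 1
P(s) = 0·L_0 + 0·L_1 + (-2)·L_2
  0·L_0(s) = 0
  0·L_1(s) = 0
  (-2)·L_2(s) = -s^2 - 3s - 2
Adding term by term: -s^2 - 3s - 2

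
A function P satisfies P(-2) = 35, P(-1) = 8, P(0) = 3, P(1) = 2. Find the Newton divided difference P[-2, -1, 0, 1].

P[-2,-1] = (8 - 35) / (-1 - (-2)) = -27
P[-1,0] = (3 - 8) / (0 - (-1)) = -5
P[0,1] = (2 - 3) / (1 - 0) = -1
P[-2,-1,0] = (-5 - (-27)) / (0 - (-2)) = 11
P[-1,0,1] = (-1 - (-5)) / (1 - (-1)) = 2
P[-2,-1,0,1] = (2 - 11) / (1 - (-2)) = -3

-3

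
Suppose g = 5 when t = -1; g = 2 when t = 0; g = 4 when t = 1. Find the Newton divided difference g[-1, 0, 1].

5/2

g[-1,0] = (2 - 5) / (0 - (-1)) = -3
g[0,1] = (4 - 2) / (1 - 0) = 2
g[-1,0,1] = (2 - (-3)) / (1 - (-1)) = 5/2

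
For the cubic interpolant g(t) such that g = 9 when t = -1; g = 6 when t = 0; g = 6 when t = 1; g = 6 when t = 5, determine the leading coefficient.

Build the Lagrange basis polynomials:
L_0(t) = t(t - 1)(t - 5) / [-12] = -(1/12)t^3 + (1/2)t^2 - (5/12)t
L_1(t) = (t + 1)(t - 1)(t - 5) / [5] = (1/5)t^3 - t^2 - (1/5)t + 1
L_2(t) = (t + 1)t(t - 5) / [-8] = -(1/8)t^3 + (1/2)t^2 + (5/8)t
L_3(t) = (t + 1)t(t - 1) / [120] = (1/120)t^3 - (1/120)t
g(t) = 9·L_0 + 6·L_1 + 6·L_2 + 6·L_3
Only the coefficient of t^3 is needed; take it from each L_i and combine:
9·(-1/12) + 6·(1/5) + 6·(-1/8) + 6·(1/120) = -1/4

-1/4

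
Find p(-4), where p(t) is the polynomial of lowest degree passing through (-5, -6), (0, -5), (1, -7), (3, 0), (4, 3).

L_0(-4) = (-4)·(-5)·(-7)·(-8)/[(-5)·(-6)·(-8)·(-9)] = 14/27
L_1(-4) = (1)·(-5)·(-7)·(-8)/[(5)·(-1)·(-3)·(-4)] = 14/3
L_2(-4) = (1)·(-4)·(-7)·(-8)/[(6)·(1)·(-2)·(-3)] = -56/9
L_3(-4) = (1)·(-4)·(-5)·(-8)/[(8)·(3)·(2)·(-1)] = 10/3
L_4(-4) = (1)·(-4)·(-5)·(-7)/[(9)·(4)·(3)·(1)] = -35/27
Sum: (-6)·(14/27) + (-5)·(14/3) + (-7)·(-56/9) + 0 + 3·(-35/27) = 119/9

119/9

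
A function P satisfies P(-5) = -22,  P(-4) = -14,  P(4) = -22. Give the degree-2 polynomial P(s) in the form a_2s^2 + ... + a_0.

Newton's divided differences:
P[-5,-4] = (-14 - (-22)) / (-4 - (-5)) = 8
P[-4,4] = (-22 - (-14)) / (4 - (-4)) = -1
P[-5,-4,4] = (-1 - 8) / (4 - (-5)) = -1
P(s) = -22 + 8·(s + 5) + (-1)·(s + 5)(s + 4)
Expanding: P(s) = -s^2 - s - 2

P(s) = -s^2 - s - 2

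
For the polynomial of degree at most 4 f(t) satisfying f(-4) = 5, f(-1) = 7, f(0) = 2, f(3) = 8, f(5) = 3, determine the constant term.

Build the Lagrange basis polynomials:
L_0(t) = (t + 1)t(t - 3)(t - 5) / [756] = (1/756)t^4 - (1/108)t^3 + (1/108)t^2 + (5/252)t
L_1(t) = (t + 4)t(t - 3)(t - 5) / [-72] = -(1/72)t^4 + (1/18)t^3 + (17/72)t^2 - (5/6)t
L_2(t) = (t + 4)(t + 1)(t - 3)(t - 5) / [60] = (1/60)t^4 - (1/20)t^3 - (7/20)t^2 + (43/60)t + 1
L_3(t) = (t + 4)(t + 1)t(t - 5) / [-168] = -(1/168)t^4 + (1/8)t^2 + (5/42)t
L_4(t) = (t + 4)(t + 1)t(t - 3) / [540] = (1/540)t^4 + (1/270)t^3 - (11/540)t^2 - (1/45)t
f(t) = 5·L_0 + 7·L_1 + 2·L_2 + 8·L_3 + 3·L_4
Only the constant term is needed; take it from each L_i and combine:
5·(0) + 7·(0) + 2·(1) + 8·(0) + 3·(0) = 2

2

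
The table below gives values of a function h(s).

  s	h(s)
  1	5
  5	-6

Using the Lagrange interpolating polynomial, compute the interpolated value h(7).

L_0(7) = (2)/[(-4)] = -1/2
L_1(7) = (6)/[(4)] = 3/2
Sum: 5·(-1/2) + (-6)·(3/2) = -23/2

-23/2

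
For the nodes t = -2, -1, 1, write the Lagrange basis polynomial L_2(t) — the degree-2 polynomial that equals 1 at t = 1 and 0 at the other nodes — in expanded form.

L_2(t) = (t + 2)(t + 1) / [(3)·(2)]
       = (t^2 + 3t + 2) / (6)

L_2(t) = (1/6)t^2 + (1/2)t + 1/3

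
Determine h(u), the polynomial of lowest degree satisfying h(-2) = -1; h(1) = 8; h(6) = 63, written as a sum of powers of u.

h(u) = u^2 + 4u + 3

L_0(u) = (u - 1)(u - 6) / [24] = (1/24)u^2 - (7/24)u + 1/4
L_1(u) = (u + 2)(u - 6) / [-15] = -(1/15)u^2 + (4/15)u + 4/5
L_2(u) = (u + 2)(u - 1) / [40] = (1/40)u^2 + (1/40)u - 1/20
h(u) = (-1)·L_0 + 8·L_1 + 63·L_2
  (-1)·L_0(u) = -(1/24)u^2 + (7/24)u - 1/4
  8·L_1(u) = -(8/15)u^2 + (32/15)u + 32/5
  63·L_2(u) = (63/40)u^2 + (63/40)u - 63/20
Adding term by term: u^2 + 4u + 3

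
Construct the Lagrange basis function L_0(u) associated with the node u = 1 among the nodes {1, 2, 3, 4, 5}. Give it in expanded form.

L_0(u) = (1/24)u^4 - (7/12)u^3 + (71/24)u^2 - (77/12)u + 5

L_0(u) = (u - 2)(u - 3)(u - 4)(u - 5) / [(-1)·(-2)·(-3)·(-4)]
       = (u^4 - 14u^3 + 71u^2 - 154u + 120) / (24)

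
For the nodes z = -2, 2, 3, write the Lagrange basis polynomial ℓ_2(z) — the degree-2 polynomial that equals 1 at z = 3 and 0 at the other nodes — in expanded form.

ℓ_2(z) = (z + 2)(z - 2) / [(5)·(1)]
       = (z^2 - 4) / (5)

ℓ_2(z) = (1/5)z^2 - 4/5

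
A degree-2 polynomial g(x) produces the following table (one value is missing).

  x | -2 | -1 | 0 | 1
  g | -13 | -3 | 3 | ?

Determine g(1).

The 3 known values determine g uniquely (degree ≤ 2).
L_0(1) = (2)·(1)/[(-1)·(-2)] = 1
L_1(1) = (3)·(1)/[(1)·(-1)] = -3
L_2(1) = (3)·(2)/[(2)·(1)] = 3
Sum: (-13)·(1) + (-3)·(-3) + 3·(3) = 5

5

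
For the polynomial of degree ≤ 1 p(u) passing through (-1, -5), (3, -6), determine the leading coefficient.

The leading coefficient equals the top divided difference p[-1,3].
p[-1,3] = (-6 - (-5)) / (3 - (-1)) = -1/4

-1/4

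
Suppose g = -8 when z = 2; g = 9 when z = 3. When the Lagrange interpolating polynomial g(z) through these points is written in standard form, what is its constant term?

-42

L_0(z) = (z - 3) / [-1] = -z + 3
L_1(z) = (z - 2) / [1] = z - 2
g(z) = (-8)·L_0 + 9·L_1
Only the constant term is needed; take it from each L_i and combine:
(-8)·(3) + 9·(-2) = -42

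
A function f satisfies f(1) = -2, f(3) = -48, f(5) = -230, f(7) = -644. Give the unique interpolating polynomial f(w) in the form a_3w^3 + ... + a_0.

f(w) = -2w^3 + w^2 - w

L_0(w) = (w - 3)(w - 5)(w - 7) / [-48] = -(1/48)w^3 + (5/16)w^2 - (71/48)w + 35/16
L_1(w) = (w - 1)(w - 5)(w - 7) / [16] = (1/16)w^3 - (13/16)w^2 + (47/16)w - 35/16
L_2(w) = (w - 1)(w - 3)(w - 7) / [-16] = -(1/16)w^3 + (11/16)w^2 - (31/16)w + 21/16
L_3(w) = (w - 1)(w - 3)(w - 5) / [48] = (1/48)w^3 - (3/16)w^2 + (23/48)w - 5/16
f(w) = (-2)·L_0 + (-48)·L_1 + (-230)·L_2 + (-644)·L_3
  (-2)·L_0(w) = (1/24)w^3 - (5/8)w^2 + (71/24)w - 35/8
  (-48)·L_1(w) = -3w^3 + 39w^2 - 141w + 105
  (-230)·L_2(w) = (115/8)w^3 - (1265/8)w^2 + (3565/8)w - 2415/8
  (-644)·L_3(w) = -(161/12)w^3 + (483/4)w^2 - (3703/12)w + 805/4
Adding term by term: -2w^3 + w^2 - w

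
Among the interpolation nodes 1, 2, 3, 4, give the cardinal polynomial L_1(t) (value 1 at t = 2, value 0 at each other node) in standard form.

L_1(t) = (1/2)t^3 - 4t^2 + (19/2)t - 6

L_1(t) = (t - 1)(t - 3)(t - 4) / [(1)·(-1)·(-2)]
       = (t^3 - 8t^2 + 19t - 12) / (2)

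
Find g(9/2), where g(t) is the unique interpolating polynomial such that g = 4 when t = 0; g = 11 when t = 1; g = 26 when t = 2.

Using Newton's divided-difference form:
g[0,1] = (11 - 4) / (1 - 0) = 7
g[1,2] = (26 - 11) / (2 - 1) = 15
g[0,1,2] = (15 - 7) / (2 - 0) = 4
g(9/2) = 4 + 7·(9/2) + 4·(9/2)·(7/2) = 197/2

197/2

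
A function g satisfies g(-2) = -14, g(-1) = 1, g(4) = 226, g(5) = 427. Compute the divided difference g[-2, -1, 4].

g[-2,-1] = (1 - (-14)) / (-1 - (-2)) = 15
g[-1,4] = (226 - 1) / (4 - (-1)) = 45
g[-2,-1,4] = (45 - 15) / (4 - (-2)) = 5

5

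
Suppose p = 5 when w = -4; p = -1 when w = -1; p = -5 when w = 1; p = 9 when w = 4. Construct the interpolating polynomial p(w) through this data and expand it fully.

Newton's divided differences:
p[-4,-1] = (-1 - 5) / (-1 - (-4)) = -2
p[-1,1] = (-5 - (-1)) / (1 - (-1)) = -2
p[1,4] = (9 - (-5)) / (4 - 1) = 14/3
p[-4,-1,1] = (-2 - (-2)) / (1 - (-4)) = 0
p[-1,1,4] = (14/3 - (-2)) / (4 - (-1)) = 4/3
p[-4,-1,1,4] = (4/3 - 0) / (4 - (-4)) = 1/6
p(w) = 5 + (-2)·(w + 4) + (1/6)·(w + 4)(w + 1)(w - 1)
Expanding: p(w) = (1/6)w^3 + (2/3)w^2 - (13/6)w - 11/3

p(w) = (1/6)w^3 + (2/3)w^2 - (13/6)w - 11/3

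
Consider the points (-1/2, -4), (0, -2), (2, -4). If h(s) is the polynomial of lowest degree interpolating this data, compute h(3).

-11

Using Newton's divided-difference form:
h[-1/2,0] = (-2 - (-4)) / (0 - (-1/2)) = 4
h[0,2] = (-4 - (-2)) / (2 - 0) = -1
h[-1/2,0,2] = (-1 - 4) / (2 - (-1/2)) = -2
h(3) = -4 + 4·(7/2) + (-2)·(7/2)·(3) = -11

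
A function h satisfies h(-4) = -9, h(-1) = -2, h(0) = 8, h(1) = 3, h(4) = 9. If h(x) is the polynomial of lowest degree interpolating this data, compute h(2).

Using Newton's divided-difference form:
h[-4,-1] = (-2 - (-9)) / (-1 - (-4)) = 7/3
h[-1,0] = (8 - (-2)) / (0 - (-1)) = 10
h[0,1] = (3 - 8) / (1 - 0) = -5
h[1,4] = (9 - 3) / (4 - 1) = 2
h[-4,-1,0] = (10 - 7/3) / (0 - (-4)) = 23/12
h[-1,0,1] = (-5 - 10) / (1 - (-1)) = -15/2
h[0,1,4] = (2 - (-5)) / (4 - 0) = 7/4
h[-4,-1,0,1] = (-15/2 - 23/12) / (1 - (-4)) = -113/60
h[-1,0,1,4] = (7/4 - (-15/2)) / (4 - (-1)) = 37/20
h[-4,-1,0,1,4] = (37/20 - (-113/60)) / (4 - (-4)) = 7/15
h(2) = -9 + (7/3)·(6) + (23/12)·(6)·(3) + (-113/60)·(6)·(3)·(2) + (7/15)·(6)·(3)·(2)·(1) = -23/2

-23/2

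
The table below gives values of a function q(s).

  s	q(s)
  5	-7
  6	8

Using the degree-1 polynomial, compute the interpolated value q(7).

Evaluate each Lagrange basis at s = 7:
L_0(7) = (1)/[(-1)] = -1
L_1(7) = (2)/[(1)] = 2
Sum: (-7)·(-1) + 8·(2) = 23

23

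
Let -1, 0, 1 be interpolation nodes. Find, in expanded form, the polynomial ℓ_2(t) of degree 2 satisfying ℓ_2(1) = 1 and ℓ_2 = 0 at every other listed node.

ℓ_2(t) = (t + 1)t / [(2)·(1)]
       = (t^2 + t) / (2)

ℓ_2(t) = (1/2)t^2 + (1/2)t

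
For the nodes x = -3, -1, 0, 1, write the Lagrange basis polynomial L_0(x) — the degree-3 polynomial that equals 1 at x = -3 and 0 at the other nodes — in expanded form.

L_0(x) = (x + 1)x(x - 1) / [(-2)·(-3)·(-4)]
       = (x^3 - x) / (-24)

L_0(x) = -(1/24)x^3 + (1/24)x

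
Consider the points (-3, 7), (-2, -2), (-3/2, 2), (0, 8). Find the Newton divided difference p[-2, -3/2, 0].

-2

p[-2,-3/2] = (2 - (-2)) / (-3/2 - (-2)) = 8
p[-3/2,0] = (8 - 2) / (0 - (-3/2)) = 4
p[-2,-3/2,0] = (4 - 8) / (0 - (-2)) = -2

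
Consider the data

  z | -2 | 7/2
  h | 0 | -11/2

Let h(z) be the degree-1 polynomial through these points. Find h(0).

Evaluate each Lagrange basis at z = 0:
L_0(0) = (-7/2)/[(-11/2)] = 7/11
L_1(0) = (2)/[(11/2)] = 4/11
Sum: 0 + (-11/2)·(4/11) = -2

-2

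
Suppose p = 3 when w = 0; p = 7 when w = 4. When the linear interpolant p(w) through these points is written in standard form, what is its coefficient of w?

1

Build the Lagrange basis polynomials:
L_0(w) = (w - 4) / [-4] = -(1/4)w + 1
L_1(w) = w / [4] = (1/4)w
p(w) = 3·L_0 + 7·L_1
Only the coefficient of w is needed; take it from each L_i and combine:
3·(-1/4) + 7·(1/4) = 1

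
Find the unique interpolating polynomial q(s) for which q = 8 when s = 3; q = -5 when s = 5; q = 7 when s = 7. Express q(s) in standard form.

Newton's divided differences:
q[3,5] = (-5 - 8) / (5 - 3) = -13/2
q[5,7] = (7 - (-5)) / (7 - 5) = 6
q[3,5,7] = (6 - (-13/2)) / (7 - 3) = 25/8
q(s) = 8 + (-13/2)·(s - 3) + (25/8)·(s - 3)(s - 5)
Expanding: q(s) = (25/8)s^2 - (63/2)s + 595/8

q(s) = (25/8)s^2 - (63/2)s + 595/8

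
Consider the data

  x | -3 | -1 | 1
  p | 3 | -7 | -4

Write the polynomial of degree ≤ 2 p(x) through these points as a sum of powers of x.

p(x) = (13/8)x^2 + (3/2)x - 57/8

Newton's divided differences:
p[-3,-1] = (-7 - 3) / (-1 - (-3)) = -5
p[-1,1] = (-4 - (-7)) / (1 - (-1)) = 3/2
p[-3,-1,1] = (3/2 - (-5)) / (1 - (-3)) = 13/8
p(x) = 3 + (-5)·(x + 3) + (13/8)·(x + 3)(x + 1)
Expanding: p(x) = (13/8)x^2 + (3/2)x - 57/8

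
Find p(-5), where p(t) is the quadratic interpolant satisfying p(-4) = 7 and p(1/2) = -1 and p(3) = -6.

Using Newton's divided-difference form:
p[-4,1/2] = (-1 - 7) / (1/2 - (-4)) = -16/9
p[1/2,3] = (-6 - (-1)) / (3 - 1/2) = -2
p[-4,1/2,3] = (-2 - (-16/9)) / (3 - (-4)) = -2/63
p(-5) = 7 + (-16/9)·(-1) + (-2/63)·(-1)·(-11/2) = 542/63

542/63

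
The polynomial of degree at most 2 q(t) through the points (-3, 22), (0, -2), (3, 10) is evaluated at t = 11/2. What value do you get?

Evaluate each Lagrange basis at t = 11/2:
L_0(11/2) = (11/2)·(5/2)/[(-3)·(-6)] = 55/72
L_1(11/2) = (17/2)·(5/2)/[(3)·(-3)] = -85/36
L_2(11/2) = (17/2)·(11/2)/[(6)·(3)] = 187/72
Sum: 22·(55/72) + (-2)·(-85/36) + 10·(187/72) = 95/2

95/2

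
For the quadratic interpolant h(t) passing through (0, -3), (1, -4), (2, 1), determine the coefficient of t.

Build the Lagrange basis polynomials:
L_0(t) = (t - 1)(t - 2) / [2] = (1/2)t^2 - (3/2)t + 1
L_1(t) = t(t - 2) / [-1] = -t^2 + 2t
L_2(t) = t(t - 1) / [2] = (1/2)t^2 - (1/2)t
h(t) = (-3)·L_0 + (-4)·L_1 + 1·L_2
Only the coefficient of t is needed; take it from each L_i and combine:
(-3)·(-3/2) + (-4)·(2) + 1·(-1/2) = -4

-4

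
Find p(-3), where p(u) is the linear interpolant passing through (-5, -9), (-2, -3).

-5

Evaluate each Lagrange basis at u = -3:
L_0(-3) = (-1)/[(-3)] = 1/3
L_1(-3) = (2)/[(3)] = 2/3
Sum: (-9)·(1/3) + (-3)·(2/3) = -5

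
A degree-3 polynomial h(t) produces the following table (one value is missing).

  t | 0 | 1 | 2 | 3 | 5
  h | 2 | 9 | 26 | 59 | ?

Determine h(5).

The 4 known values determine h uniquely (degree ≤ 3).
Evaluate each Lagrange basis at t = 5:
L_0(5) = (4)·(3)·(2)/[(-1)·(-2)·(-3)] = -4
L_1(5) = (5)·(3)·(2)/[(1)·(-1)·(-2)] = 15
L_2(5) = (5)·(4)·(2)/[(2)·(1)·(-1)] = -20
L_3(5) = (5)·(4)·(3)/[(3)·(2)·(1)] = 10
Sum: 2·(-4) + 9·(15) + 26·(-20) + 59·(10) = 197

197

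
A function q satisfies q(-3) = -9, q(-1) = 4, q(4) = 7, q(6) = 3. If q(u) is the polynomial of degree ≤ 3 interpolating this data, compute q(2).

65/7

L_0(2) = (3)·(-2)·(-4)/[(-2)·(-7)·(-9)] = -4/21
L_1(2) = (5)·(-2)·(-4)/[(2)·(-5)·(-7)] = 4/7
L_2(2) = (5)·(3)·(-4)/[(7)·(5)·(-2)] = 6/7
L_3(2) = (5)·(3)·(-2)/[(9)·(7)·(2)] = -5/21
Sum: (-9)·(-4/21) + 4·(4/7) + 7·(6/7) + 3·(-5/21) = 65/7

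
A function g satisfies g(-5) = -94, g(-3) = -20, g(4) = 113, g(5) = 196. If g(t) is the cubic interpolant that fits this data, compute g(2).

25

L_0(2) = (5)·(-2)·(-3)/[(-2)·(-9)·(-10)] = -1/6
L_1(2) = (7)·(-2)·(-3)/[(2)·(-7)·(-8)] = 3/8
L_2(2) = (7)·(5)·(-3)/[(9)·(7)·(-1)] = 5/3
L_3(2) = (7)·(5)·(-2)/[(10)·(8)·(1)] = -7/8
Sum: (-94)·(-1/6) + (-20)·(3/8) + 113·(5/3) + 196·(-7/8) = 25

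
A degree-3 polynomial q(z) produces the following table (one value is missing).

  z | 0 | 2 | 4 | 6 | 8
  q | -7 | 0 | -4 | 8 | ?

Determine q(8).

The 4 known values determine q uniquely (degree ≤ 3).
L_0(8) = (6)·(4)·(2)/[(-2)·(-4)·(-6)] = -1
L_1(8) = (8)·(4)·(2)/[(2)·(-2)·(-4)] = 4
L_2(8) = (8)·(6)·(2)/[(4)·(2)·(-2)] = -6
L_3(8) = (8)·(6)·(4)/[(6)·(4)·(2)] = 4
Sum: (-7)·(-1) + 0 + (-4)·(-6) + 8·(4) = 63

63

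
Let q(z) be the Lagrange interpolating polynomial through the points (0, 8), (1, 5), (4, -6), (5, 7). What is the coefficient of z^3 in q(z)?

The leading coefficient equals the top divided difference q[0,1,4,5].
q[0,1] = (5 - 8) / (1 - 0) = -3
q[1,4] = (-6 - 5) / (4 - 1) = -11/3
q[4,5] = (7 - (-6)) / (5 - 4) = 13
q[0,1,4] = (-11/3 - (-3)) / (4 - 0) = -1/6
q[1,4,5] = (13 - (-11/3)) / (5 - 1) = 25/6
q[0,1,4,5] = (25/6 - (-1/6)) / (5 - 0) = 13/15

13/15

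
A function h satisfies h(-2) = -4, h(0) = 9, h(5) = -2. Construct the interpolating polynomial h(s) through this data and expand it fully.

h(s) = -(87/70)s^2 + (281/70)s + 9

Newton's divided differences:
h[-2,0] = (9 - (-4)) / (0 - (-2)) = 13/2
h[0,5] = (-2 - 9) / (5 - 0) = -11/5
h[-2,0,5] = (-11/5 - 13/2) / (5 - (-2)) = -87/70
h(s) = -4 + (13/2)·(s + 2) + (-87/70)·(s + 2)s
Expanding: h(s) = -(87/70)s^2 + (281/70)s + 9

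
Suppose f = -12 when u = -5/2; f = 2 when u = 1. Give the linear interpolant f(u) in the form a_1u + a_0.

f(u) = 4u - 2

Build the Lagrange basis polynomials:
L_0(u) = (u - 1) / [-7/2] = -(2/7)u + 2/7
L_1(u) = (u + 5/2) / [7/2] = (2/7)u + 5/7
f(u) = (-12)·L_0 + 2·L_1
  (-12)·L_0(u) = (24/7)u - 24/7
  2·L_1(u) = (4/7)u + 10/7
Adding term by term: 4u - 2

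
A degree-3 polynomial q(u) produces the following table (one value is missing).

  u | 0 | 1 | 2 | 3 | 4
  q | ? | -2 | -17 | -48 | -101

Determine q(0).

3

The 4 known values determine q uniquely (degree ≤ 3).
Evaluate each Lagrange basis at u = 0:
L_0(0) = (-2)·(-3)·(-4)/[(-1)·(-2)·(-3)] = 4
L_1(0) = (-1)·(-3)·(-4)/[(1)·(-1)·(-2)] = -6
L_2(0) = (-1)·(-2)·(-4)/[(2)·(1)·(-1)] = 4
L_3(0) = (-1)·(-2)·(-3)/[(3)·(2)·(1)] = -1
Sum: (-2)·(4) + (-17)·(-6) + (-48)·(4) + (-101)·(-1) = 3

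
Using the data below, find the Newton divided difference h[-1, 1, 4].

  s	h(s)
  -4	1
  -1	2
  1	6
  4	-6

-6/5

h[-1,1] = (6 - 2) / (1 - (-1)) = 2
h[1,4] = (-6 - 6) / (4 - 1) = -4
h[-1,1,4] = (-4 - 2) / (4 - (-1)) = -6/5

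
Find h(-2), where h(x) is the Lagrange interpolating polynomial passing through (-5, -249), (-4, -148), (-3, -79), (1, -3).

L_0(-2) = (2)·(1)·(-3)/[(-1)·(-2)·(-6)] = 1/2
L_1(-2) = (3)·(1)·(-3)/[(1)·(-1)·(-5)] = -9/5
L_2(-2) = (3)·(2)·(-3)/[(2)·(1)·(-4)] = 9/4
L_3(-2) = (3)·(2)·(1)/[(6)·(5)·(4)] = 1/20
Sum: (-249)·(1/2) + (-148)·(-9/5) + (-79)·(9/4) + (-3)·(1/20) = -36

-36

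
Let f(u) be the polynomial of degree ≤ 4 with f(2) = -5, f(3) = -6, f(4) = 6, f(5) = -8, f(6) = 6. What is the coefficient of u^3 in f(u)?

-243/4

L_0(u) = (u - 3)(u - 4)(u - 5)(u - 6) / [24] = (1/24)u^4 - (3/4)u^3 + (119/24)u^2 - (57/4)u + 15
L_1(u) = (u - 2)(u - 4)(u - 5)(u - 6) / [-6] = -(1/6)u^4 + (17/6)u^3 - (52/3)u^2 + (134/3)u - 40
L_2(u) = (u - 2)(u - 3)(u - 5)(u - 6) / [4] = (1/4)u^4 - 4u^3 + (91/4)u^2 - 54u + 45
L_3(u) = (u - 2)(u - 3)(u - 4)(u - 6) / [-6] = -(1/6)u^4 + (5/2)u^3 - (40/3)u^2 + 30u - 24
L_4(u) = (u - 2)(u - 3)(u - 4)(u - 5) / [24] = (1/24)u^4 - (7/12)u^3 + (71/24)u^2 - (77/12)u + 5
f(u) = (-5)·L_0 + (-6)·L_1 + 6·L_2 + (-8)·L_3 + 6·L_4
Only the coefficient of u^3 is needed; take it from each L_i and combine:
(-5)·(-3/4) + (-6)·(17/6) + 6·(-4) + (-8)·(5/2) + 6·(-7/12) = -243/4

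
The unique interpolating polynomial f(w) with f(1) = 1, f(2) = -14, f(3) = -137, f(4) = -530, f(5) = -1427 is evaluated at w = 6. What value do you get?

-3134

Using Newton's divided-difference form:
f[1,2] = (-14 - 1) / (2 - 1) = -15
f[2,3] = (-137 - (-14)) / (3 - 2) = -123
f[3,4] = (-530 - (-137)) / (4 - 3) = -393
f[4,5] = (-1427 - (-530)) / (5 - 4) = -897
f[1,2,3] = (-123 - (-15)) / (3 - 1) = -54
f[2,3,4] = (-393 - (-123)) / (4 - 2) = -135
f[3,4,5] = (-897 - (-393)) / (5 - 3) = -252
f[1,2,3,4] = (-135 - (-54)) / (4 - 1) = -27
f[2,3,4,5] = (-252 - (-135)) / (5 - 2) = -39
f[1,2,3,4,5] = (-39 - (-27)) / (5 - 1) = -3
f(6) = 1 + (-15)·(5) + (-54)·(5)·(4) + (-27)·(5)·(4)·(3) + (-3)·(5)·(4)·(3)·(2) = -3134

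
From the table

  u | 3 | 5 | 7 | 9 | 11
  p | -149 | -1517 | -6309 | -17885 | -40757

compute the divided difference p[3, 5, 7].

-428

p[3,5] = (-1517 - (-149)) / (5 - 3) = -684
p[5,7] = (-6309 - (-1517)) / (7 - 5) = -2396
p[3,5,7] = (-2396 - (-684)) / (7 - 3) = -428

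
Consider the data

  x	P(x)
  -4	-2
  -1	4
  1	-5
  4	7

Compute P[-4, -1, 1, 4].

3/8

P[-4,-1] = (4 - (-2)) / (-1 - (-4)) = 2
P[-1,1] = (-5 - 4) / (1 - (-1)) = -9/2
P[1,4] = (7 - (-5)) / (4 - 1) = 4
P[-4,-1,1] = (-9/2 - 2) / (1 - (-4)) = -13/10
P[-1,1,4] = (4 - (-9/2)) / (4 - (-1)) = 17/10
P[-4,-1,1,4] = (17/10 - (-13/10)) / (4 - (-4)) = 3/8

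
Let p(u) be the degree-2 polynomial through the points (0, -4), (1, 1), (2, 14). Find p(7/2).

97/2

Evaluate each Lagrange basis at u = 7/2:
L_0(7/2) = (5/2)·(3/2)/[(-1)·(-2)] = 15/8
L_1(7/2) = (7/2)·(3/2)/[(1)·(-1)] = -21/4
L_2(7/2) = (7/2)·(5/2)/[(2)·(1)] = 35/8
Sum: (-4)·(15/8) + 1·(-21/4) + 14·(35/8) = 97/2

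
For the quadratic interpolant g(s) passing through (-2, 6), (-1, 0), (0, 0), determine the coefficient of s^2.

The leading coefficient equals the top divided difference g[-2,-1,0].
g[-2,-1] = (0 - 6) / (-1 - (-2)) = -6
g[-1,0] = (0 - 0) / (0 - (-1)) = 0
g[-2,-1,0] = (0 - (-6)) / (0 - (-2)) = 3

3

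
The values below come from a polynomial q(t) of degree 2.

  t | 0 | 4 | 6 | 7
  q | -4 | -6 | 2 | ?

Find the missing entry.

33/4

The 3 known values determine q uniquely (degree ≤ 2).
L_0(7) = (3)·(1)/[(-4)·(-6)] = 1/8
L_1(7) = (7)·(1)/[(4)·(-2)] = -7/8
L_2(7) = (7)·(3)/[(6)·(2)] = 7/4
Sum: (-4)·(1/8) + (-6)·(-7/8) + 2·(7/4) = 33/4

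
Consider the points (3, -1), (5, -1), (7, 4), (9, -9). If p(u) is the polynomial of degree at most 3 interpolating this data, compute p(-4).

Using Newton's divided-difference form:
p[3,5] = (-1 - (-1)) / (5 - 3) = 0
p[5,7] = (4 - (-1)) / (7 - 5) = 5/2
p[7,9] = (-9 - 4) / (9 - 7) = -13/2
p[3,5,7] = (5/2 - 0) / (7 - 3) = 5/8
p[5,7,9] = (-13/2 - 5/2) / (9 - 5) = -9/4
p[3,5,7,9] = (-9/4 - 5/8) / (9 - 3) = -23/48
p(-4) = -1 + 0·(-7) + (5/8)·(-7)·(-9) + (-23/48)·(-7)·(-9)·(-11) = 5927/16

5927/16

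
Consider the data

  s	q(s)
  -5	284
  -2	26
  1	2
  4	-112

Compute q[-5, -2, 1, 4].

q[-5,-2] = (26 - 284) / (-2 - (-5)) = -86
q[-2,1] = (2 - 26) / (1 - (-2)) = -8
q[1,4] = (-112 - 2) / (4 - 1) = -38
q[-5,-2,1] = (-8 - (-86)) / (1 - (-5)) = 13
q[-2,1,4] = (-38 - (-8)) / (4 - (-2)) = -5
q[-5,-2,1,4] = (-5 - 13) / (4 - (-5)) = -2

-2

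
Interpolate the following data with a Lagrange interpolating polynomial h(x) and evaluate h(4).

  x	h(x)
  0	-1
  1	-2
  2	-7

-29

Evaluate each Lagrange basis at x = 4:
L_0(4) = (3)·(2)/[(-1)·(-2)] = 3
L_1(4) = (4)·(2)/[(1)·(-1)] = -8
L_2(4) = (4)·(3)/[(2)·(1)] = 6
Sum: (-1)·(3) + (-2)·(-8) + (-7)·(6) = -29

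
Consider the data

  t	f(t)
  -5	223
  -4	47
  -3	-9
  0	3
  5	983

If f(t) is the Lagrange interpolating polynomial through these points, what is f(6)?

1917

Evaluate each Lagrange basis at t = 6:
L_0(6) = (10)·(9)·(6)·(1)/[(-1)·(-2)·(-5)·(-10)] = 27/5
L_1(6) = (11)·(9)·(6)·(1)/[(1)·(-1)·(-4)·(-9)] = -33/2
L_2(6) = (11)·(10)·(6)·(1)/[(2)·(1)·(-3)·(-8)] = 55/4
L_3(6) = (11)·(10)·(9)·(1)/[(5)·(4)·(3)·(-5)] = -33/10
L_4(6) = (11)·(10)·(9)·(6)/[(10)·(9)·(8)·(5)] = 33/20
Sum: 223·(27/5) + 47·(-33/2) + (-9)·(55/4) + 3·(-33/10) + 983·(33/20) = 1917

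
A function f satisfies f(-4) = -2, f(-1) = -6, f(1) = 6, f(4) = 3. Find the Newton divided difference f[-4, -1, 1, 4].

f[-4,-1] = (-6 - (-2)) / (-1 - (-4)) = -4/3
f[-1,1] = (6 - (-6)) / (1 - (-1)) = 6
f[1,4] = (3 - 6) / (4 - 1) = -1
f[-4,-1,1] = (6 - (-4/3)) / (1 - (-4)) = 22/15
f[-1,1,4] = (-1 - 6) / (4 - (-1)) = -7/5
f[-4,-1,1,4] = (-7/5 - 22/15) / (4 - (-4)) = -43/120

-43/120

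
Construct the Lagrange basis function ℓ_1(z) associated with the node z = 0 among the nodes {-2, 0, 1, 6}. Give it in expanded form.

ℓ_1(z) = (z + 2)(z - 1)(z - 6) / [(2)·(-1)·(-6)]
       = (z^3 - 5z^2 - 8z + 12) / (12)

ℓ_1(z) = (1/12)z^3 - (5/12)z^2 - (2/3)z + 1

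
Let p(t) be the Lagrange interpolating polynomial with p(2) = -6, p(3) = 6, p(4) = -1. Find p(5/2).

19/8

Evaluate each Lagrange basis at t = 5/2:
L_0(5/2) = (-1/2)·(-3/2)/[(-1)·(-2)] = 3/8
L_1(5/2) = (1/2)·(-3/2)/[(1)·(-1)] = 3/4
L_2(5/2) = (1/2)·(-1/2)/[(2)·(1)] = -1/8
Sum: (-6)·(3/8) + 6·(3/4) + (-1)·(-1/8) = 19/8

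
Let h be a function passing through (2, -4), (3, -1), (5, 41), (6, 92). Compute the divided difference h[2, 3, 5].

h[2,3] = (-1 - (-4)) / (3 - 2) = 3
h[3,5] = (41 - (-1)) / (5 - 3) = 21
h[2,3,5] = (21 - 3) / (5 - 2) = 6

6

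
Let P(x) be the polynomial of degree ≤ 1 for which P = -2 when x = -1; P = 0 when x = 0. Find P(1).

Evaluate each Lagrange basis at x = 1:
L_0(1) = (1)/[(-1)] = -1
L_1(1) = (2)/[(1)] = 2
Sum: (-2)·(-1) + 0 = 2

2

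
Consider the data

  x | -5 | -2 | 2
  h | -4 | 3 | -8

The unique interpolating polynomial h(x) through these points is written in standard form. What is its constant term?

L_0(x) = (x + 2)(x - 2) / [21] = (1/21)x^2 - 4/21
L_1(x) = (x + 5)(x - 2) / [-12] = -(1/12)x^2 - (1/4)x + 5/6
L_2(x) = (x + 5)(x + 2) / [28] = (1/28)x^2 + (1/4)x + 5/14
h(x) = (-4)·L_0 + 3·L_1 + (-8)·L_2
Only the constant term is needed; take it from each L_i and combine:
(-4)·(-4/21) + 3·(5/6) + (-8)·(5/14) = 17/42

17/42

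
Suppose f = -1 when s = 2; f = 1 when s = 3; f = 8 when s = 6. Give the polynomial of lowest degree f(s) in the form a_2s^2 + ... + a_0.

L_0(s) = (s - 3)(s - 6) / [4] = (1/4)s^2 - (9/4)s + 9/2
L_1(s) = (s - 2)(s - 6) / [-3] = -(1/3)s^2 + (8/3)s - 4
L_2(s) = (s - 2)(s - 3) / [12] = (1/12)s^2 - (5/12)s + 1/2
f(s) = (-1)·L_0 + 1·L_1 + 8·L_2
  (-1)·L_0(s) = -(1/4)s^2 + (9/4)s - 9/2
  1·L_1(s) = -(1/3)s^2 + (8/3)s - 4
  8·L_2(s) = (2/3)s^2 - (10/3)s + 4
Adding term by term: (1/12)s^2 + (19/12)s - 9/2

f(s) = (1/12)s^2 + (19/12)s - 9/2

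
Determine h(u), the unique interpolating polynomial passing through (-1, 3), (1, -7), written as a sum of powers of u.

h(u) = -5u - 2

Build the Lagrange basis polynomials:
L_0(u) = (u - 1) / [-2] = -(1/2)u + 1/2
L_1(u) = (u + 1) / [2] = (1/2)u + 1/2
h(u) = 3·L_0 + (-7)·L_1
  3·L_0(u) = -(3/2)u + 3/2
  (-7)·L_1(u) = -(7/2)u - 7/2
Adding term by term: -5u - 2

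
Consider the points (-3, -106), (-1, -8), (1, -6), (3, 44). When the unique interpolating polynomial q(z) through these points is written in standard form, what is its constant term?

-4

Build the Lagrange basis polynomials:
L_0(z) = (z + 1)(z - 1)(z - 3) / [-48] = -(1/48)z^3 + (1/16)z^2 + (1/48)z - 1/16
L_1(z) = (z + 3)(z - 1)(z - 3) / [16] = (1/16)z^3 - (1/16)z^2 - (9/16)z + 9/16
L_2(z) = (z + 3)(z + 1)(z - 3) / [-16] = -(1/16)z^3 - (1/16)z^2 + (9/16)z + 9/16
L_3(z) = (z + 3)(z + 1)(z - 1) / [48] = (1/48)z^3 + (1/16)z^2 - (1/48)z - 1/16
q(z) = (-106)·L_0 + (-8)·L_1 + (-6)·L_2 + 44·L_3
Only the constant term is needed; take it from each L_i and combine:
(-106)·(-1/16) + (-8)·(9/16) + (-6)·(9/16) + 44·(-1/16) = -4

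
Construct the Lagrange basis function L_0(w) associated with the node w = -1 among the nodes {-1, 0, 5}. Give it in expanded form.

L_0(w) = (1/6)w^2 - (5/6)w

L_0(w) = w(w - 5) / [(-1)·(-6)]
       = (w^2 - 5w) / (6)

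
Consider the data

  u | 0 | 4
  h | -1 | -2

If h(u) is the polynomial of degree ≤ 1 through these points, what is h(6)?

Evaluate each Lagrange basis at u = 6:
L_0(6) = (2)/[(-4)] = -1/2
L_1(6) = (6)/[(4)] = 3/2
Sum: (-1)·(-1/2) + (-2)·(3/2) = -5/2

-5/2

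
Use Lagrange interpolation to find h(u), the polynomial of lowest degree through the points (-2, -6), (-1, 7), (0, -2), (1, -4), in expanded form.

L_0(u) = (u + 1)u(u - 1) / [-6] = -(1/6)u^3 + (1/6)u
L_1(u) = (u + 2)u(u - 1) / [2] = (1/2)u^3 + (1/2)u^2 - u
L_2(u) = (u + 2)(u + 1)(u - 1) / [-2] = -(1/2)u^3 - u^2 + (1/2)u + 1
L_3(u) = (u + 2)(u + 1)u / [6] = (1/6)u^3 + (1/2)u^2 + (1/3)u
h(u) = (-6)·L_0 + 7·L_1 + (-2)·L_2 + (-4)·L_3
  (-6)·L_0(u) = u^3 - u
  7·L_1(u) = (7/2)u^3 + (7/2)u^2 - 7u
  (-2)·L_2(u) = u^3 + 2u^2 - u - 2
  (-4)·L_3(u) = -(2/3)u^3 - 2u^2 - (4/3)u
Adding term by term: (29/6)u^3 + (7/2)u^2 - (31/3)u - 2

h(u) = (29/6)u^3 + (7/2)u^2 - (31/3)u - 2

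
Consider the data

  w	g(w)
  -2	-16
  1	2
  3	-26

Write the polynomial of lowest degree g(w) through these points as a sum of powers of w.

Newton's divided differences:
g[-2,1] = (2 - (-16)) / (1 - (-2)) = 6
g[1,3] = (-26 - 2) / (3 - 1) = -14
g[-2,1,3] = (-14 - 6) / (3 - (-2)) = -4
g(w) = -16 + 6·(w + 2) + (-4)·(w + 2)(w - 1)
Expanding: g(w) = -4w^2 + 2w + 4

g(w) = -4w^2 + 2w + 4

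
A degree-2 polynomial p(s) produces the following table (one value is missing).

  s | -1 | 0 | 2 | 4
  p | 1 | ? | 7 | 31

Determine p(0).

-1

The 3 known values determine p uniquely (degree ≤ 2).
L_0(0) = (-2)·(-4)/[(-3)·(-5)] = 8/15
L_1(0) = (1)·(-4)/[(3)·(-2)] = 2/3
L_2(0) = (1)·(-2)/[(5)·(2)] = -1/5
Sum: 1·(8/15) + 7·(2/3) + 31·(-1/5) = -1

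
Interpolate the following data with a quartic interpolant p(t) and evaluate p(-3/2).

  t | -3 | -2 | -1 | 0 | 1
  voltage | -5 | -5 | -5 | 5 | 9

-399/64

Using Newton's divided-difference form:
p[-3,-2] = (-5 - (-5)) / (-2 - (-3)) = 0
p[-2,-1] = (-5 - (-5)) / (-1 - (-2)) = 0
p[-1,0] = (5 - (-5)) / (0 - (-1)) = 10
p[0,1] = (9 - 5) / (1 - 0) = 4
p[-3,-2,-1] = (0 - 0) / (-1 - (-3)) = 0
p[-2,-1,0] = (10 - 0) / (0 - (-2)) = 5
p[-1,0,1] = (4 - 10) / (1 - (-1)) = -3
p[-3,-2,-1,0] = (5 - 0) / (0 - (-3)) = 5/3
p[-2,-1,0,1] = (-3 - 5) / (1 - (-2)) = -8/3
p[-3,-2,-1,0,1] = (-8/3 - 5/3) / (1 - (-3)) = -13/12
p(-3/2) = -5 + 0·(3/2) + 0·(3/2)·(1/2) + (5/3)·(3/2)·(1/2)·(-1/2) + (-13/12)·(3/2)·(1/2)·(-1/2)·(-3/2) = -399/64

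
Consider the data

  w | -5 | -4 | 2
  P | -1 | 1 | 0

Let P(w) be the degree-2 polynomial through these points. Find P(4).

Using Newton's divided-difference form:
P[-5,-4] = (1 - (-1)) / (-4 - (-5)) = 2
P[-4,2] = (0 - 1) / (2 - (-4)) = -1/6
P[-5,-4,2] = (-1/6 - 2) / (2 - (-5)) = -13/42
P(4) = -1 + 2·(9) + (-13/42)·(9)·(8) = -37/7

-37/7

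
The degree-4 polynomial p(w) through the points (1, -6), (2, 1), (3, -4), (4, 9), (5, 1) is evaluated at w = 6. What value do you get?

Evaluate each Lagrange basis at w = 6:
L_0(6) = (4)·(3)·(2)·(1)/[(-1)·(-2)·(-3)·(-4)] = 1
L_1(6) = (5)·(3)·(2)·(1)/[(1)·(-1)·(-2)·(-3)] = -5
L_2(6) = (5)·(4)·(2)·(1)/[(2)·(1)·(-1)·(-2)] = 10
L_3(6) = (5)·(4)·(3)·(1)/[(3)·(2)·(1)·(-1)] = -10
L_4(6) = (5)·(4)·(3)·(2)/[(4)·(3)·(2)·(1)] = 5
Sum: (-6)·(1) + 1·(-5) + (-4)·(10) + 9·(-10) + 1·(5) = -136

-136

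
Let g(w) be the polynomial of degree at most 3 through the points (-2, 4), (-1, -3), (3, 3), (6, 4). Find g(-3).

86/5

L_0(-3) = (-2)·(-6)·(-9)/[(-1)·(-5)·(-8)] = 27/10
L_1(-3) = (-1)·(-6)·(-9)/[(1)·(-4)·(-7)] = -27/14
L_2(-3) = (-1)·(-2)·(-9)/[(5)·(4)·(-3)] = 3/10
L_3(-3) = (-1)·(-2)·(-6)/[(8)·(7)·(3)] = -1/14
Sum: 4·(27/10) + (-3)·(-27/14) + 3·(3/10) + 4·(-1/14) = 86/5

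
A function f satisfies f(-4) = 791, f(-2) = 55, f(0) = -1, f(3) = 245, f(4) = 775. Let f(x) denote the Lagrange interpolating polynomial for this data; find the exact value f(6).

Evaluate each Lagrange basis at x = 6:
L_0(6) = (8)·(6)·(3)·(2)/[(-2)·(-4)·(-7)·(-8)] = 9/14
L_1(6) = (10)·(6)·(3)·(2)/[(2)·(-2)·(-5)·(-6)] = -3
L_2(6) = (10)·(8)·(3)·(2)/[(4)·(2)·(-3)·(-4)] = 5
L_3(6) = (10)·(8)·(6)·(2)/[(7)·(5)·(3)·(-1)] = -64/7
L_4(6) = (10)·(8)·(6)·(3)/[(8)·(6)·(4)·(1)] = 15/2
Sum: 791·(9/14) + 55·(-3) + (-1)·(5) + 245·(-64/7) + 775·(15/2) = 3911

3911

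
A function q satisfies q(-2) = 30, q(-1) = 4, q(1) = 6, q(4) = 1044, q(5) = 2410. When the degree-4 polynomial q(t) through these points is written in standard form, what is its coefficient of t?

-3

L_0(t) = (t + 1)(t - 1)(t - 4)(t - 5) / [126] = (1/126)t^4 - (1/14)t^3 + (19/126)t^2 + (1/14)t - 10/63
L_1(t) = (t + 2)(t - 1)(t - 4)(t - 5) / [-60] = -(1/60)t^4 + (2/15)t^3 - (3/20)t^2 - (19/30)t + 2/3
L_2(t) = (t + 2)(t + 1)(t - 4)(t - 5) / [72] = (1/72)t^4 - (1/12)t^3 - (5/72)t^2 + (7/12)t + 5/9
L_3(t) = (t + 2)(t + 1)(t - 1)(t - 5) / [-90] = -(1/90)t^4 + (1/30)t^3 + (11/90)t^2 - (1/30)t - 1/9
L_4(t) = (t + 2)(t + 1)(t - 1)(t - 4) / [168] = (1/168)t^4 - (1/84)t^3 - (3/56)t^2 + (1/84)t + 1/21
q(t) = 30·L_0 + 4·L_1 + 6·L_2 + 1044·L_3 + 2410·L_4
Only the coefficient of t is needed; take it from each L_i and combine:
30·(1/14) + 4·(-19/30) + 6·(7/12) + 1044·(-1/30) + 2410·(1/84) = -3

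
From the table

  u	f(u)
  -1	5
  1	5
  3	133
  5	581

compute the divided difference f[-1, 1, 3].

16

f[-1,1] = (5 - 5) / (1 - (-1)) = 0
f[1,3] = (133 - 5) / (3 - 1) = 64
f[-1,1,3] = (64 - 0) / (3 - (-1)) = 16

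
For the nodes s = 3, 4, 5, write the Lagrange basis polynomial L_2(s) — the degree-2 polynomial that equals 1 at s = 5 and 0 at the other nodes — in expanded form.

L_2(s) = (s - 3)(s - 4) / [(2)·(1)]
       = (s^2 - 7s + 12) / (2)

L_2(s) = (1/2)s^2 - (7/2)s + 6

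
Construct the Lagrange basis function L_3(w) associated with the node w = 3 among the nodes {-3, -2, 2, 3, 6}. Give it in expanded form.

L_3(w) = -(1/90)w^4 + (1/30)w^3 + (11/45)w^2 - (2/15)w - 4/5

L_3(w) = (w + 3)(w + 2)(w - 2)(w - 6) / [(6)·(5)·(1)·(-3)]
       = (w^4 - 3w^3 - 22w^2 + 12w + 72) / (-90)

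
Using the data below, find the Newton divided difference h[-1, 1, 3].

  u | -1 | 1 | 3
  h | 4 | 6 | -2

h[-1,1] = (6 - 4) / (1 - (-1)) = 1
h[1,3] = (-2 - 6) / (3 - 1) = -4
h[-1,1,3] = (-4 - 1) / (3 - (-1)) = -5/4

-5/4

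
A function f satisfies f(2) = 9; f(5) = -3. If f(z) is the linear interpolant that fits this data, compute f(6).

-7

L_0(6) = (1)/[(-3)] = -1/3
L_1(6) = (4)/[(3)] = 4/3
Sum: 9·(-1/3) + (-3)·(4/3) = -7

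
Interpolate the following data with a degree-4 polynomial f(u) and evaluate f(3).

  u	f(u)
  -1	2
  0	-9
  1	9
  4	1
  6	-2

736/35

Using Newton's divided-difference form:
f[-1,0] = (-9 - 2) / (0 - (-1)) = -11
f[0,1] = (9 - (-9)) / (1 - 0) = 18
f[1,4] = (1 - 9) / (4 - 1) = -8/3
f[4,6] = (-2 - 1) / (6 - 4) = -3/2
f[-1,0,1] = (18 - (-11)) / (1 - (-1)) = 29/2
f[0,1,4] = (-8/3 - 18) / (4 - 0) = -31/6
f[1,4,6] = (-3/2 - (-8/3)) / (6 - 1) = 7/30
f[-1,0,1,4] = (-31/6 - 29/2) / (4 - (-1)) = -59/15
f[0,1,4,6] = (7/30 - (-31/6)) / (6 - 0) = 9/10
f[-1,0,1,4,6] = (9/10 - (-59/15)) / (6 - (-1)) = 29/42
f(3) = 2 + (-11)·(4) + (29/2)·(4)·(3) + (-59/15)·(4)·(3)·(2) + (29/42)·(4)·(3)·(2)·(-1) = 736/35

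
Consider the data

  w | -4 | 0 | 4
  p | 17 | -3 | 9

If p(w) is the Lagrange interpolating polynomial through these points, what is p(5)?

Evaluate each Lagrange basis at w = 5:
L_0(5) = (5)·(1)/[(-4)·(-8)] = 5/32
L_1(5) = (9)·(1)/[(4)·(-4)] = -9/16
L_2(5) = (9)·(5)/[(8)·(4)] = 45/32
Sum: 17·(5/32) + (-3)·(-9/16) + 9·(45/32) = 17

17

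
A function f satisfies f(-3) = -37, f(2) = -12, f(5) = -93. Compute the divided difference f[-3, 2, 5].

f[-3,2] = (-12 - (-37)) / (2 - (-3)) = 5
f[2,5] = (-93 - (-12)) / (5 - 2) = -27
f[-3,2,5] = (-27 - 5) / (5 - (-3)) = -4

-4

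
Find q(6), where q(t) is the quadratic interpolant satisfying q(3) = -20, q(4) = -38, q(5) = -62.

L_0(6) = (2)·(1)/[(-1)·(-2)] = 1
L_1(6) = (3)·(1)/[(1)·(-1)] = -3
L_2(6) = (3)·(2)/[(2)·(1)] = 3
Sum: (-20)·(1) + (-38)·(-3) + (-62)·(3) = -92

-92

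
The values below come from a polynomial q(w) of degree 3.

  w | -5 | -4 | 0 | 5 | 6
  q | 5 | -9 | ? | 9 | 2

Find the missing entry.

The 4 known values determine q uniquely (degree ≤ 3).
L_0(0) = (4)·(-5)·(-6)/[(-1)·(-10)·(-11)] = -12/11
L_1(0) = (5)·(-5)·(-6)/[(1)·(-9)·(-10)] = 5/3
L_2(0) = (5)·(4)·(-6)/[(10)·(9)·(-1)] = 4/3
L_3(0) = (5)·(4)·(-5)/[(11)·(10)·(1)] = -10/11
Sum: 5·(-12/11) + (-9)·(5/3) + 9·(4/3) + 2·(-10/11) = -113/11

-113/11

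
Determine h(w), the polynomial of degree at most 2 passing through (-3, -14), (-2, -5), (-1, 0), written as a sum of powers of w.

h(w) = -2w^2 - w + 1

Build the Lagrange basis polynomials:
L_0(w) = (w + 2)(w + 1) / [2] = (1/2)w^2 + (3/2)w + 1
L_1(w) = (w + 3)(w + 1) / [-1] = -w^2 - 4w - 3
L_2(w) = (w + 3)(w + 2) / [2] = (1/2)w^2 + (5/2)w + 3
h(w) = (-14)·L_0 + (-5)·L_1 + 0·L_2
  (-14)·L_0(w) = -7w^2 - 21w - 14
  (-5)·L_1(w) = 5w^2 + 20w + 15
  0·L_2(w) = 0
Adding term by term: -2w^2 - w + 1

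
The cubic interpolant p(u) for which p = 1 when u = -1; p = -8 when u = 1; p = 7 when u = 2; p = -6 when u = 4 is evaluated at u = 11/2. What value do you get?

L_0(11/2) = (9/2)·(7/2)·(3/2)/[(-2)·(-3)·(-5)] = -63/80
L_1(11/2) = (13/2)·(7/2)·(3/2)/[(2)·(-1)·(-3)] = 91/16
L_2(11/2) = (13/2)·(9/2)·(3/2)/[(3)·(1)·(-2)] = -117/16
L_3(11/2) = (13/2)·(9/2)·(7/2)/[(5)·(3)·(2)] = 273/80
Sum: 1·(-63/80) + (-8)·(91/16) + 7·(-117/16) + (-6)·(273/80) = -2359/20

-2359/20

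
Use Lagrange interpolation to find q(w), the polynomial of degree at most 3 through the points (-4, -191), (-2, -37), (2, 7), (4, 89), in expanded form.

q(w) = 2w^3 - 3w^2 + 3w - 3

Build the Lagrange basis polynomials:
L_0(w) = (w + 2)(w - 2)(w - 4) / [-96] = -(1/96)w^3 + (1/24)w^2 + (1/24)w - 1/6
L_1(w) = (w + 4)(w - 2)(w - 4) / [48] = (1/48)w^3 - (1/24)w^2 - (1/3)w + 2/3
L_2(w) = (w + 4)(w + 2)(w - 4) / [-48] = -(1/48)w^3 - (1/24)w^2 + (1/3)w + 2/3
L_3(w) = (w + 4)(w + 2)(w - 2) / [96] = (1/96)w^3 + (1/24)w^2 - (1/24)w - 1/6
q(w) = (-191)·L_0 + (-37)·L_1 + 7·L_2 + 89·L_3
  (-191)·L_0(w) = (191/96)w^3 - (191/24)w^2 - (191/24)w + 191/6
  (-37)·L_1(w) = -(37/48)w^3 + (37/24)w^2 + (37/3)w - 74/3
  7·L_2(w) = -(7/48)w^3 - (7/24)w^2 + (7/3)w + 14/3
  89·L_3(w) = (89/96)w^3 + (89/24)w^2 - (89/24)w - 89/6
Adding term by term: 2w^3 - 3w^2 + 3w - 3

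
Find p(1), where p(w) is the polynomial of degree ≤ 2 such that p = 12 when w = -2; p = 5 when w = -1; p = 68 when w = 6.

3

Evaluate each Lagrange basis at w = 1:
L_0(1) = (2)·(-5)/[(-1)·(-8)] = -5/4
L_1(1) = (3)·(-5)/[(1)·(-7)] = 15/7
L_2(1) = (3)·(2)/[(8)·(7)] = 3/28
Sum: 12·(-5/4) + 5·(15/7) + 68·(3/28) = 3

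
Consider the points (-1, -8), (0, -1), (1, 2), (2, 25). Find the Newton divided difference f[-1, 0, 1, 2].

4

f[-1,0] = (-1 - (-8)) / (0 - (-1)) = 7
f[0,1] = (2 - (-1)) / (1 - 0) = 3
f[1,2] = (25 - 2) / (2 - 1) = 23
f[-1,0,1] = (3 - 7) / (1 - (-1)) = -2
f[0,1,2] = (23 - 3) / (2 - 0) = 10
f[-1,0,1,2] = (10 - (-2)) / (2 - (-1)) = 4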